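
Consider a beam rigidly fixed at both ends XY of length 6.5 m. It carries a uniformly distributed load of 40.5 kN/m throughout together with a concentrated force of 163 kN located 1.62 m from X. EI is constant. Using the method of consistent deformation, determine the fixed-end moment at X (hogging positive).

M_X = 291.4 kN·m

Take the two fixed-end moments M_X, M_Y as redundants; the released structure is the simple span XY.
On the primary (simply-supported) span, the end slopes from the loading are:
  at X: UDL 40.5: wL³/(24EI) = 463.4/EI
  at Y: UDL 40.5: wL³/(24EI) = 463.4/EI
  at X: point load 163 at a = 1.62: Pab(L + b)/(6LEI) = 376/EI
  at Y: point load 163 at a = 1.62: Pab(L + a)/(6LEI) = 268.3/EI
  θ_X0 = 839.4/EI,  θ_Y0 = 731.7/EI
Flexibility coefficients: a unit moment at one end gives L/(3EI) there and L/(6EI) at the far end, so f₁₁ = f₂₂ = 2.167/EI and f₁₂ = f₂₁ = 1.083/EI.
Compatibility — zero rotation at each built-in end:
  2.167 M_X + 1.083 M_Y = 839.4
  1.083 M_X + 2.167 M_Y = 731.7
Solving the pair gives M_X = 291.4 kN·m and M_Y = 192 kN·m (hogging).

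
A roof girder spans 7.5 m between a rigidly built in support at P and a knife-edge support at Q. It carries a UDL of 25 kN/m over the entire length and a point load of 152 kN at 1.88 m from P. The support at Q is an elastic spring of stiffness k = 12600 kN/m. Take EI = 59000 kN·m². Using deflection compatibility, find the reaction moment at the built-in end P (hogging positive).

Choose R_Q as the redundant. The primary structure is the cantilever fixed at P.
Downward deflection at the released point Q due to the loads:
  UDL 25: wL⁴/(8EI) = 9888/EI
  point load 152 at a = 1.88: Pa²(3L − a)/(6EI) = 1846/EI
  δ_0 = 11734/EI
Tip deflection under a unit load at Q: L³/(3EI) = 140.6/EI.
With EI = 59000 kN·m²: δ_0 = 0.19888 m and δ_{QQ} = 0.002383 m/kN.
Compatibility — the spring shortens by R_Q/k under the reaction it provides: δ_0 − R_Q·δ_{QQ} = R_Q/k. With 1/k = 0.000079 m/kN, R_Q = δ_0 / (δ_{QQ} + 1/k) = 0.19888 / (0.002383 + 0.000079) = 80.75 kN.
Moment equilibrium about P: M_P = Σ(load moments about P) − R_Q·L = 988.9 − 80.75×7.5 = 383.2 kN·m.

M_P = 383.2 kN·m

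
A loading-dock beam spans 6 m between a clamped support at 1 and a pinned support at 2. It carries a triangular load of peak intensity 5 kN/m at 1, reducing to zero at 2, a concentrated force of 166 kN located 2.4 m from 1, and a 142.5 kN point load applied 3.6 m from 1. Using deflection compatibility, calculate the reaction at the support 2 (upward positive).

Choose R_2 as the redundant. The primary structure is the cantilever fixed at 1.
Downward deflection at the released point 2 due to the loads:
  triangular load, peak 5 at the fixed end: w₀L⁴/(30EI) = 216/EI
  point load 166 at a = 2.4: Pa²(3L − a)/(6EI) = 2486/EI
  point load 142.5 at a = 3.6: Pa²(3L − a)/(6EI) = 4432/EI
  δ_0 = 7134/EI
Tip deflection under a unit load at 2: L³/(3EI) = 72/EI.
Compatibility at 2: δ_0 − R_2·δ_{22} = 0, so R_2 = 7134/72 = 99.09 kN.

R_2 = 99.09 kN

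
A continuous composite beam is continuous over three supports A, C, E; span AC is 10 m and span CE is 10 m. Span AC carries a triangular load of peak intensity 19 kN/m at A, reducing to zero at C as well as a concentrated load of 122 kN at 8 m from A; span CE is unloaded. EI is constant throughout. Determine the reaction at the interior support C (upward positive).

Insert a hinge at C; M_C is the redundant, and each span becomes simply supported.
Discontinuity in slope at C on the released structure — sum the simple-span end rotations:
  span AC: triangular load, peak 19: 7w₀L³/(360EI) = 369.4/EI
  span AC: point load 122 at a = 8: Pab(L + a)/(6LEI) = 585.6/EI
  relative rotation θ_0 = (955 + 0)/EI = 955/EI
A unit hogging moment at C produces rotation L₁/(3EI) + L₂/(3EI) = 6.667/EI.
Compatibility: M_C·(L₁+L₂)/(3EI) = θ_0, giving M_C = 143.3 kN·m (hogging).
Span AC, ΣM about A with M_C applied at C: R_C^{AC}·10 = 1293 + 143.3, so R_C^{AC} = 143.6 kN and R_A = 217 − 143.6 = 73.41 kN.
Span CE, ΣM about E: R_C^{CE}·10 = 0 + 143.3, so R_C^{CE} = 14.33 kN and R_E = 0 − 14.33 = -14.33 kN.
R_C = 143.6 + 14.33 = 157.9 kN.

R_C = 157.9 kN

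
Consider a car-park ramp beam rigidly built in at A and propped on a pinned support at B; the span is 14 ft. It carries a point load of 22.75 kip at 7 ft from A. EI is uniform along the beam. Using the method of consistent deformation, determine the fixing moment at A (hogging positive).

M_A = 59.72 kip·ft

Remove the prop at B; the released (primary) structure is a cantilever built in at A.
Deflection at B on the released cantilever, summing each load's contribution:
  point load 22.75 at a = 7: Pa²(3L − a)/(6EI) = 6503/EI
Flexibility coefficient — unit upward force at B: δ_{BB} = L³/(3EI) = 914.7/EI.
Compatibility at B: δ_0 − R_B·δ_{BB} = 0, so R_B = 6503/914.7 = 7.109 kip.
Moment equilibrium about A: M_A = Σ(load moments about A) − R_B·L = 159.2 − 7.109×14 = 59.72 kip·ft.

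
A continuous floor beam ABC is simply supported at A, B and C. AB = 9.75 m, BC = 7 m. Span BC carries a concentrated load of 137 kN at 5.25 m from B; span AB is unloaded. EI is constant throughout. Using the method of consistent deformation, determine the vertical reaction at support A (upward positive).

R_A = -4.817 kN

Take M_B as the redundant. Released structure: two simple spans AB and BC with a hinge at B.
End slopes at the hinge B, treating each span as simply supported:
  span BC: point load 137 at a = 5.25: Pab(L + b)/(6LEI) = 262.2/EI
  relative rotation θ_0 = (0 + 262.2)/EI = 262.2/EI
A unit hogging moment at B produces rotation L₁/(3EI) + L₂/(3EI) = 5.583/EI.
Compatibility: M_B·(L₁+L₂)/(3EI) = θ_0, giving M_B = 46.97 kN·m (hogging).
Span AB, ΣM about A with M_B applied at B: R_B^{AB}·9.75 = 0 + 46.97, so R_B^{AB} = 4.817 kN and R_A = 0 − 4.817 = -4.817 kN.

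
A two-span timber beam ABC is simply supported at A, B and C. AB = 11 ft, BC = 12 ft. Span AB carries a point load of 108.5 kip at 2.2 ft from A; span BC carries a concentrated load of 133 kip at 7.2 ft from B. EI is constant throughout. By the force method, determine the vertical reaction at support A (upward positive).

R_A = 69.1 kip

Release continuity at B by inserting a hinge; the redundant is the internal moment M_B. The primary structure is two simply-supported spans AB and BC.
Discontinuity in slope at B on the released structure — sum the simple-span end rotations:
  span AB: point load 108.5 at a = 2.2: Pab(L + a)/(6LEI) = 420.1/EI
  span BC: point load 133 at a = 7.2: Pab(L + b)/(6LEI) = 1073/EI
  relative rotation θ_0 = (420.1 + 1073)/EI = 1493/EI
A unit hogging moment at B produces rotation L₁/(3EI) + L₂/(3EI) = 7.667/EI.
Compatibility: M_B·(L₁+L₂)/(3EI) = θ_0, giving M_B = 194.7 kip·ft (hogging).
Span AB, ΣM about A with M_B applied at B: R_B^{AB}·11 = 238.7 + 194.7, so R_B^{AB} = 39.4 kip and R_A = 108.5 − 39.4 = 69.1 kip.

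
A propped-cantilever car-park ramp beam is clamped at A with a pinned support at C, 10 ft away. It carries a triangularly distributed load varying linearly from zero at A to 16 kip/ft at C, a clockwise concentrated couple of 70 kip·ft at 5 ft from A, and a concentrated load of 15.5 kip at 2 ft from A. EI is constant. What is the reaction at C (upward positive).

Release the roller at C. Primary structure: cantilever fixed at A.
Deflection at C on the released cantilever, summing each load's contribution:
  triangular load, peak 16 at the free end: 11w₀L⁴/(120EI) = 14667/EI
  clockwise couple 70 at a = 5: M₀a(2L − a)/(2EI) = 2625/EI
  point load 15.5 at a = 2: Pa²(3L − a)/(6EI) = 289.3/EI
  δ_0 = 17581/EI
Tip deflection under a unit load at C: L³/(3EI) = 333.3/EI.
Compatibility at C: δ_0 − R_C·δ_{CC} = 0, so R_C = 17581/333.3 = 52.74 kip.

R_C = 52.74 kip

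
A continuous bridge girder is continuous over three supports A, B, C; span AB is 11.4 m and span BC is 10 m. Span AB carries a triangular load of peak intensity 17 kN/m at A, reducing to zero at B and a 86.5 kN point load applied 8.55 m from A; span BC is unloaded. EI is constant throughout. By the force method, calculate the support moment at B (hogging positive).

M_B = 154.8 kN·m

Insert a hinge at B; M_B is the redundant, and each span becomes simply supported.
Discontinuity in slope at B on the released structure — sum the simple-span end rotations:
  span AB: triangular load, peak 17: 7w₀L³/(360EI) = 489.7/EI
  span AB: point load 86.5 at a = 8.55: Pab(L + a)/(6LEI) = 614.8/EI
  relative rotation θ_0 = (1105 + 0)/EI = 1105/EI
A unit hogging moment at B produces rotation L₁/(3EI) + L₂/(3EI) = 7.133/EI.
Slope continuity at B: θ_0 = M_B·7.133/EI, so M_B = 1105/7.133 = 154.8 kN·m (hogging).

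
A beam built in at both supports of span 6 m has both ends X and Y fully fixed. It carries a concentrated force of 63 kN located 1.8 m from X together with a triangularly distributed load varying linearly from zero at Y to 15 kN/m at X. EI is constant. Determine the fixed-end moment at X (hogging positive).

M_X = 82.57 kN·m

Take the two fixed-end moments M_X, M_Y as redundants; the released structure is the simple span XY.
Simple-span end rotations at X and Y under the given loads:
  at X: point load 63 at a = 1.8: Pab(L + b)/(6LEI) = 134.9/EI
  at Y: point load 63 at a = 1.8: Pab(L + a)/(6LEI) = 103.2/EI
  at X: triangular load, peak 15: w₀L³/(45EI) = 72/EI
  at Y: triangular load, peak 15: 7w₀L³/(360EI) = 63/EI
  θ_X0 = 206.9/EI,  θ_Y0 = 166.2/EI
Flexibility coefficients: a unit moment at one end gives L/(3EI) there and L/(6EI) at the far end, so f₁₁ = f₂₂ = 2/EI and f₁₂ = f₂₁ = 1/EI.
Compatibility — zero rotation at each built-in end:
  2 M_X + 1 M_Y = 206.9
  1 M_X + 2 M_Y = 166.2
Solving the pair gives M_X = 82.57 kN·m and M_Y = 41.81 kN·m (hogging).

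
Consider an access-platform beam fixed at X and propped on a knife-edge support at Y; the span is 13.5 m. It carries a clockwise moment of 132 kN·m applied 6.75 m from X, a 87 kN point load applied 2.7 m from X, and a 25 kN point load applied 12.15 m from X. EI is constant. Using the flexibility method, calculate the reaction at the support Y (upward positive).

Remove the prop at Y; the released (primary) structure is a cantilever built in at X.
Free-end deflection of the primary structure under the applied loading (downward +):
  clockwise couple 132 at a = 6.75: M₀a(2L − a)/(2EI) = 9021/EI
  point load 87 at a = 2.7: Pa²(3L − a)/(6EI) = 3996/EI
  point load 25 at a = 12.15: Pa²(3L − a)/(6EI) = 17438/EI
  δ_0 = 30455/EI
Tip deflection under a unit load at Y: L³/(3EI) = 820.1/EI.
Compatibility at Y: δ_0 − R_Y·δ_{YY} = 0, so R_Y = 30455/820.1 = 37.13 kN.

R_Y = 37.13 kN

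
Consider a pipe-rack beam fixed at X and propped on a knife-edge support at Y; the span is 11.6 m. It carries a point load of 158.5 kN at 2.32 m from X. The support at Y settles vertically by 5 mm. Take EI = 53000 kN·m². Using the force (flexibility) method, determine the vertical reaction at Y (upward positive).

R_Y = 8.367 kN

Take the reaction at Y as the redundant and release it; the primary structure is a cantilever fixed at X.
Deflection at Y on the released cantilever, summing each load's contribution:
  point load 158.5 at a = 2.32: Pa²(3L − a)/(6EI) = 4618/EI
Flexibility coefficient — unit upward force at Y: δ_{YY} = L³/(3EI) = 520.3/EI.
With EI = 53000 kN·m²: δ_0 = 0.087135 m and δ_{YY} = 0.009817 m/kN.
Compatibility — the beam at Y must follow the support down by 0.005 m: δ_0 − R_Y·δ_{YY} = 0.005, so R_Y = (0.087135 − 0.005)/0.009817 = 8.367 kN.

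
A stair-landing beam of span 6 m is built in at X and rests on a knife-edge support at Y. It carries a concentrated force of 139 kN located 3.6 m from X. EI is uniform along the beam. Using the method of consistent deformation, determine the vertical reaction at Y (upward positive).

Release the roller at Y. Primary structure: cantilever fixed at X.
Primary-structure tip deflection at Y by superposition:
  point load 139 at a = 3.6: Pa²(3L − a)/(6EI) = 4323/EI
Flexibility coefficient — unit upward force at Y: δ_{YY} = L³/(3EI) = 72/EI.
The prop prevents deflection at Y: R_Y = δ_0/δ_{YY} = 4323/72 = 60.05 kN.

R_Y = 60.05 kN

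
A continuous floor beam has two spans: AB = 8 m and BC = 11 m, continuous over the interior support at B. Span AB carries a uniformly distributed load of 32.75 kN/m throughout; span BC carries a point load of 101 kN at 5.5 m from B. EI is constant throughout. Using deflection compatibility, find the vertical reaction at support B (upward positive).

R_B = 231.4 kN

Release continuity at B by inserting a hinge; the redundant is the internal moment M_B. The primary structure is two simply-supported spans AB and BC.
Rotations at B on the released spans (each span's end-slope, ×1/EI):
  span AB: UDL 32.75: wL³/(24EI) = 698.7/EI
  span BC: point load 101 at a = 5.5: Pab(L + b)/(6LEI) = 763.8/EI
  relative rotation θ_0 = (698.7 + 763.8)/EI = 1462/EI
A unit hogging moment at B produces rotation L₁/(3EI) + L₂/(3EI) = 6.333/EI.
Slope continuity at B: θ_0 = M_B·6.333/EI, so M_B = 1462/6.333 = 230.9 kN·m (hogging).
Span AB, ΣM about A with M_B applied at B: R_B^{AB}·8 = 1048 + 230.9, so R_B^{AB} = 159.9 kN and R_A = 262 − 159.9 = 102.1 kN.
Span BC, ΣM about C: R_B^{BC}·11 = 555.5 + 230.9, so R_B^{BC} = 71.49 kN and R_C = 101 − 71.49 = 29.51 kN.
R_B = 159.9 + 71.49 = 231.4 kN.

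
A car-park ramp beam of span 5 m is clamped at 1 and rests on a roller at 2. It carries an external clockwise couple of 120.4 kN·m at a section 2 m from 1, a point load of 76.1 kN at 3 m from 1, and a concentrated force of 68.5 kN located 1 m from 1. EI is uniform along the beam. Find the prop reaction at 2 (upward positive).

Release the roller at 2. Primary structure: cantilever fixed at 1.
Deflection at 2 on the released cantilever, summing each load's contribution:
  clockwise couple 120.4 at a = 2: M₀a(2L − a)/(2EI) = 963.2/EI
  point load 76.1 at a = 3: Pa²(3L − a)/(6EI) = 1370/EI
  point load 68.5 at a = 1: Pa²(3L − a)/(6EI) = 159.8/EI
  δ_0 = 2493/EI
Tip deflection under a unit load at 2: L³/(3EI) = 41.67/EI.
The prop prevents deflection at 2: R_2 = δ_0/δ_{22} = 2493/41.67 = 59.83 kN.

R_2 = 59.83 kN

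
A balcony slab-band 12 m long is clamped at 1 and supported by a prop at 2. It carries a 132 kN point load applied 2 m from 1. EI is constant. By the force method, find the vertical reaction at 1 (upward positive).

R_1 = 126.8 kN

Take the reaction at 2 as the redundant and release it; the primary structure is a cantilever fixed at 1.
Downward deflection at the released point 2 due to the loads:
  point load 132 at a = 2: Pa²(3L − a)/(6EI) = 2992/EI
Tip deflection under a unit load at 2: L³/(3EI) = 576/EI.
The prop prevents deflection at 2: R_2 = δ_0/δ_{22} = 2992/576 = 5.194 kN.
Vertical equilibrium: R_1 = ΣP − R_2 = 132 − 5.194 = 126.8 kN.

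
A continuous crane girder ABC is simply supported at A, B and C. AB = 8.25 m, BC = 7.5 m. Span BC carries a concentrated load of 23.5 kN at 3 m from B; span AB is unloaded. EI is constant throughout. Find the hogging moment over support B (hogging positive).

Insert a hinge at B; M_B is the redundant, and each span becomes simply supported.
End slopes at the hinge B, treating each span as simply supported:
  span BC: point load 23.5 at a = 3: Pab(L + b)/(6LEI) = 84.6/EI
  relative rotation θ_0 = (0 + 84.6)/EI = 84.6/EI
A unit hogging moment at B produces rotation L₁/(3EI) + L₂/(3EI) = 5.25/EI.
Compatibility: M_B·(L₁+L₂)/(3EI) = θ_0, giving M_B = 16.11 kN·m (hogging).

M_B = 16.11 kN·m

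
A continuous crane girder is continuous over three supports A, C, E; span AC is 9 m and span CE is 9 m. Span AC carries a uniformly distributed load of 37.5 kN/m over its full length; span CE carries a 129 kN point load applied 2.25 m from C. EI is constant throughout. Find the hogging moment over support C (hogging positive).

M_C = 285.1 kN·m

Insert a hinge at C; M_C is the redundant, and each span becomes simply supported.
End slopes at the hinge C, treating each span as simply supported:
  span AC: UDL 37.5: wL³/(24EI) = 1139/EI
  span CE: point load 129 at a = 2.25: Pab(L + b)/(6LEI) = 571.4/EI
  relative rotation θ_0 = (1139 + 571.4)/EI = 1710/EI
A unit hogging moment at C produces rotation L₁/(3EI) + L₂/(3EI) = 6/EI.
Compatibility: M_C·(L₁+L₂)/(3EI) = θ_0, giving M_C = 285.1 kN·m (hogging).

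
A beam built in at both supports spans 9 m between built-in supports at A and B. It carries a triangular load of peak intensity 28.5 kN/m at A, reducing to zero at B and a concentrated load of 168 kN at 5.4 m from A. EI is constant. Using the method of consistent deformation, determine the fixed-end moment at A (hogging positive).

M_A = 260.6 kN·m

Take the two fixed-end moments M_A, M_B as redundants; the released structure is the simple span AB.
Simple-span end rotations at A and B under the given loads:
  at A: triangular load, peak 28.5: w₀L³/(45EI) = 461.7/EI
  at B: triangular load, peak 28.5: 7w₀L³/(360EI) = 404/EI
  at A: point load 168 at a = 5.4: Pab(L + b)/(6LEI) = 762/EI
  at B: point load 168 at a = 5.4: Pab(L + a)/(6LEI) = 870.9/EI
  θ_A0 = 1224/EI,  θ_B0 = 1275/EI
Flexibility coefficients: a unit moment at one end gives L/(3EI) there and L/(6EI) at the far end, so f₁₁ = f₂₂ = 3/EI and f₁₂ = f₂₁ = 1.5/EI.
Compatibility — zero rotation at each built-in end:
  3 M_A + 1.5 M_B = 1224
  1.5 M_A + 3 M_B = 1275
Solving the pair gives M_A = 260.6 kN·m and M_B = 294.7 kN·m (hogging).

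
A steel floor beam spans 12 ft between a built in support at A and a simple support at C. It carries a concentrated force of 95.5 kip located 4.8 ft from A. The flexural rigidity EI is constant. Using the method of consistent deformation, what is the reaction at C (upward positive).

Take the reaction at C as the redundant and release it; the primary structure is a cantilever fixed at A.
Free-end deflection of the primary structure under the applied loading (downward +):
  point load 95.5 at a = 4.8: Pa²(3L − a)/(6EI) = 11442/EI
Tip deflection under a unit load at C: L³/(3EI) = 576/EI.
The prop prevents deflection at C: R_C = δ_0/δ_{CC} = 11442/576 = 19.86 kip.

R_C = 19.86 kip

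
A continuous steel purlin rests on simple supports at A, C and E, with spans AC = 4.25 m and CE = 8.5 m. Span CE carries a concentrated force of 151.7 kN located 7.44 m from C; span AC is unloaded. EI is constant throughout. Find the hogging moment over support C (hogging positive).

Take M_C as the redundant. Released structure: two simple spans AC and CE with a hinge at C.
End slopes at the hinge C, treating each span as simply supported:
  span CE: point load 151.7 at a = 7.44: Pab(L + b)/(6LEI) = 224.3/EI
  relative rotation θ_0 = (0 + 224.3)/EI = 224.3/EI
A unit hogging moment at C produces rotation L₁/(3EI) + L₂/(3EI) = 4.25/EI.
Slope continuity at C: θ_0 = M_C·4.25/EI, so M_C = 224.3/4.25 = 52.77 kN·m (hogging).

M_C = 52.77 kN·m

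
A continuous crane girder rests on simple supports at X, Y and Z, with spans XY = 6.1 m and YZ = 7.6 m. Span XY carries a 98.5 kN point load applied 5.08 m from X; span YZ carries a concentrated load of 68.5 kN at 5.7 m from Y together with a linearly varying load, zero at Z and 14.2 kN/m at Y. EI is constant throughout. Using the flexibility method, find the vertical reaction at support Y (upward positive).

R_Y = 164.2 kN

Insert a hinge at Y; M_Y is the redundant, and each span becomes simply supported.
End slopes at the hinge Y, treating each span as simply supported:
  span XY: point load 98.5 at a = 5.08: Pab(L + a)/(6LEI) = 155.9/EI
  span YZ: point load 68.5 at a = 5.7: Pab(L + b)/(6LEI) = 154.6/EI
  span YZ: triangular load, peak 14.2: w₀L³/(45EI) = 138.5/EI
  relative rotation θ_0 = (155.9 + 293.1)/EI = 449/EI
A unit hogging moment at Y produces rotation L₁/(3EI) + L₂/(3EI) = 4.567/EI.
Slope continuity at Y: θ_0 = M_Y·4.567/EI, so M_Y = 449/4.567 = 98.32 kN·m (hogging).
Span XY, ΣM about X with M_Y applied at Y: R_Y^{XY}·6.1 = 500.4 + 98.32, so R_Y^{XY} = 98.15 kN and R_X = 98.5 − 98.15 = 0.353 kN.
Span YZ, ΣM about Z: R_Y^{YZ}·7.6 = 403.5 + 98.32, so R_Y^{YZ} = 66.03 kN and R_Z = 122.5 − 66.03 = 56.43 kN.
R_Y = 98.15 + 66.03 = 164.2 kN.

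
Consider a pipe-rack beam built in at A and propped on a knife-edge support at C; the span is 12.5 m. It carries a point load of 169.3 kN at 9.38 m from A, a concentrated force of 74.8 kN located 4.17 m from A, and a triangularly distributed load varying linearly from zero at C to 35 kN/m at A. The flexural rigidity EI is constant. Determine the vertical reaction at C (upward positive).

R_C = 162.1 kN

Take the reaction at C as the redundant and release it; the primary structure is a cantilever fixed at A.
Downward deflection at the released point C due to the loads:
  point load 169.3 at a = 9.38: Pa²(3L − a)/(6EI) = 69811/EI
  point load 74.8 at a = 4.17: Pa²(3L − a)/(6EI) = 7225/EI
  triangular load, peak 35 at the fixed end: w₀L⁴/(30EI) = 28483/EI
  δ_0 = 105520/EI
Flexibility coefficient — unit upward force at C: δ_{CC} = L³/(3EI) = 651/EI.
The prop prevents deflection at C: R_C = δ_0/δ_{CC} = 105520/651 = 162.1 kN.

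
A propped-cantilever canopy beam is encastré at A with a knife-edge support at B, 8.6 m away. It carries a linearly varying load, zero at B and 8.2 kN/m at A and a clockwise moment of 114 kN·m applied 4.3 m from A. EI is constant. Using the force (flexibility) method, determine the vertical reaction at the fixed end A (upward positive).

R_A = 13.3 kN

Choose R_B as the redundant. The primary structure is the cantilever fixed at A.
Deflection at B on the released cantilever, summing each load's contribution:
  triangular load, peak 8.2 at the fixed end: w₀L⁴/(30EI) = 1495/EI
  clockwise couple 114 at a = 4.3: M₀a(2L − a)/(2EI) = 3162/EI
  δ_0 = 4657/EI
Tip deflection under a unit load at B: L³/(3EI) = 212/EI.
The prop prevents deflection at B: R_B = δ_0/δ_{BB} = 4657/212 = 21.96 kN.
Vertical equilibrium: R_A = ΣP − R_B = 35.26 − 21.96 = 13.3 kN.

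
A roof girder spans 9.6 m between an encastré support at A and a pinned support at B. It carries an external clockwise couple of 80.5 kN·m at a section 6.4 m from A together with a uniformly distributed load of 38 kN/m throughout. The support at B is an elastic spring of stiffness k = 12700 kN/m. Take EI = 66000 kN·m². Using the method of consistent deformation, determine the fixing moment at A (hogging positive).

M_A = 435.5 kN·m

Release the roller at B. Primary structure: cantilever fixed at A.
Free-end deflection of the primary structure under the applied loading (downward +):
  clockwise couple 80.5 at a = 6.4: M₀a(2L − a)/(2EI) = 3297/EI
  UDL 38: wL⁴/(8EI) = 40344/EI
  δ_0 = 43641/EI
Tip deflection under a unit load at B: L³/(3EI) = 294.9/EI.
With EI = 66000 kN·m²: δ_0 = 0.66123 m and δ_{BB} = 0.004468 m/kN.
Compatibility — the spring shortens by R_B/k under the reaction it provides: δ_0 − R_B·δ_{BB} = R_B/k. With 1/k = 0.000079 m/kN, R_B = δ_0 / (δ_{BB} + 1/k) = 0.66123 / (0.004468 + 0.000079) = 145.4 kN.
Moment equilibrium about A: M_A = Σ(load moments about A) − R_B·L = 1832 − 145.4×9.6 = 435.5 kN·m.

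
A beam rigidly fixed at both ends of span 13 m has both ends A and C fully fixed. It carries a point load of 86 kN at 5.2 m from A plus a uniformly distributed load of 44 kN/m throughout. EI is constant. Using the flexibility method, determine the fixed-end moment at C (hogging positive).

M_C = 727 kN·m

Release both end moments; the primary structure is a simply-supported span AC with redundants M_A and M_C.
Simple-span end rotations at A and C under the given loads:
  at A: point load 86 at a = 5.2: Pab(L + b)/(6LEI) = 930.2/EI
  at C: point load 86 at a = 5.2: Pab(L + a)/(6LEI) = 813.9/EI
  at A: UDL 44: wL³/(24EI) = 4028/EI
  at C: UDL 44: wL³/(24EI) = 4028/EI
  θ_A0 = 4958/EI,  θ_C0 = 4842/EI
Flexibility coefficients: a unit moment at one end gives L/(3EI) there and L/(6EI) at the far end, so f₁₁ = f₂₂ = 4.333/EI and f₁₂ = f₂₁ = 2.167/EI.
Compatibility — zero rotation at each built-in end:
  4.333 M_A + 2.167 M_C = 4958
  2.167 M_A + 4.333 M_C = 4842
Solving the pair gives M_A = 780.7 kN·m and M_C = 727 kN·m (hogging).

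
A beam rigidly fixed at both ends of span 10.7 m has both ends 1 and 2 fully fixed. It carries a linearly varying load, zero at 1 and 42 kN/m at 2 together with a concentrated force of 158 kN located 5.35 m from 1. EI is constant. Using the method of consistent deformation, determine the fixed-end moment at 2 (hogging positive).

Release both end moments; the primary structure is a simply-supported span 12 with redundants M_1 and M_2.
Simple-span end rotations at 1 and 2 under the given loads:
  at 1: triangular load, peak 42: 7w₀L³/(360EI) = 1000/EI
  at 2: triangular load, peak 42: w₀L³/(45EI) = 1143/EI
  at 1: point load 158 at a = 5.35: Pab(L + b)/(6LEI) = 1131/EI
  at 2: point load 158 at a = 5.35: Pab(L + a)/(6LEI) = 1131/EI
  θ_10 = 2131/EI,  θ_20 = 2274/EI
Flexibility coefficients: a unit moment at one end gives L/(3EI) there and L/(6EI) at the far end, so f₁₁ = f₂₂ = 3.567/EI and f₁₂ = f₂₁ = 1.783/EI.
Compatibility — zero rotation at each built-in end:
  3.567 M_1 + 1.783 M_2 = 2131
  1.783 M_1 + 3.567 M_2 = 2274
Solving the pair gives M_1 = 371.6 kN·m and M_2 = 451.8 kN·m (hogging).

M_2 = 451.8 kN·m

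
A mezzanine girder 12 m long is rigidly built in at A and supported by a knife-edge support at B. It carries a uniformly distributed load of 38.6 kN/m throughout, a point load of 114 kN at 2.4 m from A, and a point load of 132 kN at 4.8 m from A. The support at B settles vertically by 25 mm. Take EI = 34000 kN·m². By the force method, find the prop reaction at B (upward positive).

Choose R_B as the redundant. The primary structure is the cantilever fixed at A.
Downward deflection at the released point B due to the loads:
  UDL 38.6: wL⁴/(8EI) = 100051/EI
  point load 114 at a = 2.4: Pa²(3L − a)/(6EI) = 3677/EI
  point load 132 at a = 4.8: Pa²(3L − a)/(6EI) = 15815/EI
  δ_0 = 119543/EI
Flexibility coefficient — unit upward force at B: δ_{BB} = L³/(3EI) = 576/EI.
With EI = 34000 kN·m²: δ_0 = 3.516 m and δ_{BB} = 0.016941 m/kN.
Compatibility — the beam at B must follow the support down by 0.025 m: δ_0 − R_B·δ_{BB} = 0.025, so R_B = (3.516 − 0.025)/0.016941 = 206.1 kN.

R_B = 206.1 kN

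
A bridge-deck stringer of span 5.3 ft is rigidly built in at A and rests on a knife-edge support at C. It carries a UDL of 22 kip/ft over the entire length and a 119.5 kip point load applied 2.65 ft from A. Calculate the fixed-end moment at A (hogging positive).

Release the roller at C. Primary structure: cantilever fixed at A.
Downward deflection at the released point C due to the loads:
  UDL 22: wL⁴/(8EI) = 2170/EI
  point load 119.5 at a = 2.65: Pa²(3L − a)/(6EI) = 1853/EI
  δ_0 = 4023/EI
Tip deflection under a unit load at C: L³/(3EI) = 49.63/EI.
The prop prevents deflection at C: R_C = δ_0/δ_{CC} = 4023/49.63 = 81.07 kip.
Moment equilibrium about A: M_A = Σ(load moments about A) − R_C·L = 625.7 − 81.07×5.3 = 196 kip·ft.

M_A = 196 kip·ft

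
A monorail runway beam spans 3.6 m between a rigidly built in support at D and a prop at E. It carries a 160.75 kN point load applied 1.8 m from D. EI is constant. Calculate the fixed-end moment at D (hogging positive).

M_D = 108.5 kN·m

Release the roller at E. Primary structure: cantilever fixed at D.
Primary-structure tip deflection at E by superposition:
  point load 160.75 at a = 1.8: Pa²(3L − a)/(6EI) = 781.2/EI
Tip deflection under a unit load at E: L³/(3EI) = 15.55/EI.
Compatibility at E: δ_0 − R_E·δ_{EE} = 0, so R_E = 781.2/15.55 = 50.23 kN.
Moment equilibrium about D: M_D = Σ(load moments about D) − R_E·L = 289.4 − 50.23×3.6 = 108.5 kN·m.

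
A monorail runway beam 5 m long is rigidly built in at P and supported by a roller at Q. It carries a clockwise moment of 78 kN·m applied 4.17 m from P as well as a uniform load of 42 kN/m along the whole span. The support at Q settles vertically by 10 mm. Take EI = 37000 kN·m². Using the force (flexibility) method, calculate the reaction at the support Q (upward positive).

R_Q = 92.63 kN

Release the roller at Q. Primary structure: cantilever fixed at P.
Deflection at Q on the released cantilever, summing each load's contribution:
  clockwise couple 78 at a = 4.17: M₀a(2L − a)/(2EI) = 948.1/EI
  UDL 42: wL⁴/(8EI) = 3281/EI
  δ_0 = 4229/EI
Tip deflection under a unit load at Q: L³/(3EI) = 41.67/EI.
With EI = 37000 kN·m²: δ_0 = 0.11431 m and δ_{QQ} = 0.001126 m/kN.
Compatibility — the beam at Q must follow the support down by 0.01 m: δ_0 − R_Q·δ_{QQ} = 0.01, so R_Q = (0.11431 − 0.01)/0.001126 = 92.63 kN.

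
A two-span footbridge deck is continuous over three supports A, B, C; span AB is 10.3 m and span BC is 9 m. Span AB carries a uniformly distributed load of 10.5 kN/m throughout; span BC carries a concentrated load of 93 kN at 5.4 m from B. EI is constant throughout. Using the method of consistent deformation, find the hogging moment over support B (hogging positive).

Release continuity at B by inserting a hinge; the redundant is the internal moment M_B. The primary structure is two simply-supported spans AB and BC.
Rotations at B on the released spans (each span's end-slope, ×1/EI):
  span AB: UDL 10.5: wL³/(24EI) = 478.1/EI
  span BC: point load 93 at a = 5.4: Pab(L + b)/(6LEI) = 421.8/EI
  relative rotation θ_0 = (478.1 + 421.8)/EI = 899.9/EI
A unit hogging moment at B produces rotation L₁/(3EI) + L₂/(3EI) = 6.433/EI.
Slope continuity at B: θ_0 = M_B·6.433/EI, so M_B = 899.9/6.433 = 139.9 kN·m (hogging).

M_B = 139.9 kN·m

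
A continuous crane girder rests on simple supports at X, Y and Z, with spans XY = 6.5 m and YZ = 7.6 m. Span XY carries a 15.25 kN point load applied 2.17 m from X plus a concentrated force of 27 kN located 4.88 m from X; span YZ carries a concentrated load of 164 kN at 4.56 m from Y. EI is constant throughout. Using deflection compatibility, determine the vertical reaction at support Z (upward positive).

Take M_Y as the redundant. Released structure: two simple spans XY and YZ with a hinge at Y.
Rotations at Y on the released spans (each span's end-slope, ×1/EI):
  span XY: point load 15.25 at a = 2.17: Pab(L + a)/(6LEI) = 31.85/EI
  span XY: point load 27 at a = 4.88: Pab(L + a)/(6LEI) = 62.28/EI
  span YZ: point load 164 at a = 4.56: Pab(L + b)/(6LEI) = 530.5/EI
  relative rotation θ_0 = (94.14 + 530.5)/EI = 624.6/EI
A unit hogging moment at Y produces rotation L₁/(3EI) + L₂/(3EI) = 4.7/EI.
Compatibility: M_Y·(L₁+L₂)/(3EI) = θ_0, giving M_Y = 132.9 kN·m (hogging).
Span YZ, ΣM about Z: R_Y^{YZ}·7.6 = 498.6 + 132.9, so R_Y^{YZ} = 83.09 kN and R_Z = 164 − 83.09 = 80.91 kN.

R_Z = 80.91 kN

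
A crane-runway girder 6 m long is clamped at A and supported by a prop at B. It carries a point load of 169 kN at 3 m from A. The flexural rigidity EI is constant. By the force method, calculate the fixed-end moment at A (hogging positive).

M_A = 190.1 kN·m

Release the roller at B. Primary structure: cantilever fixed at A.
Primary-structure tip deflection at B by superposition:
  point load 169 at a = 3: Pa²(3L − a)/(6EI) = 3802/EI
Tip deflection under a unit load at B: L³/(3EI) = 72/EI.
The prop prevents deflection at B: R_B = δ_0/δ_{BB} = 3802/72 = 52.81 kN.
Moment equilibrium about A: M_A = Σ(load moments about A) − R_B·L = 507 − 52.81×6 = 190.1 kN·m.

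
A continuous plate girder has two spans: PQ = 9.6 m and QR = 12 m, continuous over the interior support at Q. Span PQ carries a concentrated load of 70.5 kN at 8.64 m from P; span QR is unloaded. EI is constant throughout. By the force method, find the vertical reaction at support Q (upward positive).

R_Q = 68.27 kN

Take M_Q as the redundant. Released structure: two simple spans PQ and QR with a hinge at Q.
Rotations at Q on the released spans (each span's end-slope, ×1/EI):
  span PQ: point load 70.5 at a = 8.64: Pab(L + a)/(6LEI) = 185.2/EI
  relative rotation θ_0 = (185.2 + 0)/EI = 185.2/EI
A unit hogging moment at Q produces rotation L₁/(3EI) + L₂/(3EI) = 7.2/EI.
Slope continuity at Q: θ_0 = M_Q·7.2/EI, so M_Q = 185.2/7.2 = 25.72 kN·m (hogging).
Span PQ, ΣM about P with M_Q applied at Q: R_Q^{PQ}·9.6 = 609.1 + 25.72, so R_Q^{PQ} = 66.13 kN and R_P = 70.5 − 66.13 = 4.371 kN.
Span QR, ΣM about R: R_Q^{QR}·12 = 0 + 25.72, so R_Q^{QR} = 2.143 kN and R_R = 0 − 2.143 = -2.143 kN.
R_Q = 66.13 + 2.143 = 68.27 kN.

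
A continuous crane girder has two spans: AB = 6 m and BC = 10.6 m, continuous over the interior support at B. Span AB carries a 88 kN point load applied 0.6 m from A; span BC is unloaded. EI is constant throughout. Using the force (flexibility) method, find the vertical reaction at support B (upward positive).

R_B = 11.27 kN

Release continuity at B by inserting a hinge; the redundant is the internal moment M_B. The primary structure is two simply-supported spans AB and BC.
Rotations at B on the released spans (each span's end-slope, ×1/EI):
  span AB: point load 88 at a = 0.6: Pab(L + a)/(6LEI) = 52.27/EI
  relative rotation θ_0 = (52.27 + 0)/EI = 52.27/EI
A unit hogging moment at B produces rotation L₁/(3EI) + L₂/(3EI) = 5.533/EI.
Compatibility: M_B·(L₁+L₂)/(3EI) = θ_0, giving M_B = 9.447 kN·m (hogging).
Span AB, ΣM about A with M_B applied at B: R_B^{AB}·6 = 52.8 + 9.447, so R_B^{AB} = 10.37 kN and R_A = 88 − 10.37 = 77.63 kN.
Span BC, ΣM about C: R_B^{BC}·10.6 = 0 + 9.447, so R_B^{BC} = 0.8912 kN and R_C = 0 − 0.8912 = -0.8912 kN.
R_B = 10.37 + 0.8912 = 11.27 kN.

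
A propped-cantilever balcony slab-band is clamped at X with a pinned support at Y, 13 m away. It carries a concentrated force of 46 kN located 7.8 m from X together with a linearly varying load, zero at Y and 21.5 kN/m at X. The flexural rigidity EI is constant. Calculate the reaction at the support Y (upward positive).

Take the reaction at Y as the redundant and release it; the primary structure is a cantilever fixed at X.
Free-end deflection of the primary structure under the applied loading (downward +):
  point load 46 at a = 7.8: Pa²(3L − a)/(6EI) = 14553/EI
  triangular load, peak 21.5 at the fixed end: w₀L⁴/(30EI) = 20469/EI
  δ_0 = 35022/EI
Flexibility coefficient — unit upward force at Y: δ_{YY} = L³/(3EI) = 732.3/EI.
Compatibility at Y: δ_0 − R_Y·δ_{YY} = 0, so R_Y = 35022/732.3 = 47.82 kN.

R_Y = 47.82 kN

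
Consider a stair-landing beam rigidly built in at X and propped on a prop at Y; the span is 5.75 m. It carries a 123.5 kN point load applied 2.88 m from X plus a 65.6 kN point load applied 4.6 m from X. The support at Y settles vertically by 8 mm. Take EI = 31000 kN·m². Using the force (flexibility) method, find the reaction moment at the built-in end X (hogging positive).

Take the reaction at Y as the redundant and release it; the primary structure is a cantilever fixed at X.
Downward deflection at the released point Y due to the loads:
  point load 123.5 at a = 2.88: Pa²(3L − a)/(6EI) = 2453/EI
  point load 65.6 at a = 4.6: Pa²(3L − a)/(6EI) = 2927/EI
  δ_0 = 5380/EI
Flexibility coefficient — unit upward force at Y: δ_{YY} = L³/(3EI) = 63.37/EI.
With EI = 31000 kN·m²: δ_0 = 0.17355 m and δ_{YY} = 0.002044 m/kN.
Compatibility — the beam at Y must follow the support down by 0.008 m: δ_0 − R_Y·δ_{YY} = 0.008, so R_Y = (0.17355 − 0.008)/0.002044 = 80.98 kN.
Moment equilibrium about X: M_X = Σ(load moments about X) − R_Y·L = 657.4 − 80.98×5.75 = 191.8 kN·m.

M_X = 191.8 kN·m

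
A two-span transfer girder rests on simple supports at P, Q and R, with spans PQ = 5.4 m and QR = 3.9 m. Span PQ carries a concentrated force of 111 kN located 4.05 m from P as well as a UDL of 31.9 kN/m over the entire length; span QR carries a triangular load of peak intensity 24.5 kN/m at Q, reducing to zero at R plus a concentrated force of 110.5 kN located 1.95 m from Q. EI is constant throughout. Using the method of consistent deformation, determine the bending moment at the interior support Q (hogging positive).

M_Q = 168.9 kN·m

Release continuity at Q by inserting a hinge; the redundant is the internal moment M_Q. The primary structure is two simply-supported spans PQ and QR.
Discontinuity in slope at Q on the released structure — sum the simple-span end rotations:
  span PQ: point load 111 at a = 4.05: Pab(L + a)/(6LEI) = 177/EI
  span PQ: UDL 31.9: wL³/(24EI) = 209.3/EI
  span QR: triangular load, peak 24.5: w₀L³/(45EI) = 32.3/EI
  span QR: point load 110.5 at a = 1.95: Pab(L + b)/(6LEI) = 105/EI
  relative rotation θ_0 = (386.3 + 137.3)/EI = 523.6/EI
A unit hogging moment at Q produces rotation L₁/(3EI) + L₂/(3EI) = 3.1/EI.
Compatibility: M_Q·(L₁+L₂)/(3EI) = θ_0, giving M_Q = 168.9 kN·m (hogging).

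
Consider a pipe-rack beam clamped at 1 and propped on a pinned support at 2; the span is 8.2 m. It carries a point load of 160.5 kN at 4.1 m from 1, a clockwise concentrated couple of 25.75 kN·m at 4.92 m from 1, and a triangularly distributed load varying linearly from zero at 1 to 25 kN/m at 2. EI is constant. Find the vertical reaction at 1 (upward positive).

R_1 = 152.5 kN

Take the reaction at 2 as the redundant and release it; the primary structure is a cantilever fixed at 1.
Primary-structure tip deflection at 2 by superposition:
  point load 160.5 at a = 4.1: Pa²(3L − a)/(6EI) = 9218/EI
  clockwise couple 25.75 at a = 4.92: M₀a(2L − a)/(2EI) = 727.2/EI
  triangular load, peak 25 at the free end: 11w₀L⁴/(120EI) = 10361/EI
  δ_0 = 20307/EI
Flexibility coefficient — unit upward force at 2: δ_{22} = L³/(3EI) = 183.8/EI.
Compatibility at 2: δ_0 − R_2·δ_{22} = 0, so R_2 = 20307/183.8 = 110.5 kN.
Vertical equilibrium: R_1 = ΣP − R_2 = 263 − 110.5 = 152.5 kN.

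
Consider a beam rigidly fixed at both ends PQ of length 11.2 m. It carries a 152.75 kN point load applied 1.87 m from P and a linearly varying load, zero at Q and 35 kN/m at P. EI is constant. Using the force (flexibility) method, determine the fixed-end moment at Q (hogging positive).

M_Q = 186.1 kN·m

Release both end moments; the primary structure is a simply-supported span PQ with redundants M_P and M_Q.
End rotations of the released simple span under the applied load (×1/EI):
  at P: point load 152.75 at a = 1.87: Pab(L + b)/(6LEI) = 814.2/EI
  at Q: point load 152.75 at a = 1.87: Pab(L + a)/(6LEI) = 518.3/EI
  at P: triangular load, peak 35: w₀L³/(45EI) = 1093/EI
  at Q: triangular load, peak 35: 7w₀L³/(360EI) = 956.1/EI
  θ_P0 = 1907/EI,  θ_Q0 = 1474/EI
Flexibility coefficients: a unit moment at one end gives L/(3EI) there and L/(6EI) at the far end, so f₁₁ = f₂₂ = 3.733/EI and f₁₂ = f₂₁ = 1.867/EI.
Compatibility — zero rotation at each built-in end:
  3.733 M_P + 1.867 M_Q = 1907
  1.867 M_P + 3.733 M_Q = 1474
Solving the pair gives M_P = 417.7 kN·m and M_Q = 186.1 kN·m (hogging).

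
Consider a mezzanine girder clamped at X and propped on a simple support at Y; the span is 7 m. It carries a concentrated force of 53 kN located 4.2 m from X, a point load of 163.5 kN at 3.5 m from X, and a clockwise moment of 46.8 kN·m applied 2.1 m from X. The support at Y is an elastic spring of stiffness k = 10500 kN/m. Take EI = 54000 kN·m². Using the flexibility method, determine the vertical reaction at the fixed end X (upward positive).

R_X = 140.8 kN

Choose R_Y as the redundant. The primary structure is the cantilever fixed at X.
Primary-structure tip deflection at Y by superposition:
  point load 53 at a = 4.2: Pa²(3L − a)/(6EI) = 2618/EI
  point load 163.5 at a = 3.5: Pa²(3L − a)/(6EI) = 5842/EI
  clockwise couple 46.8 at a = 2.1: M₀a(2L − a)/(2EI) = 584.8/EI
  δ_0 = 9044/EI
Flexibility coefficient — unit upward force at Y: δ_{YY} = L³/(3EI) = 114.3/EI.
With EI = 54000 kN·m²: δ_0 = 0.16749 m and δ_{YY} = 0.002117 m/kN.
Compatibility — the spring shortens by R_Y/k under the reaction it provides: δ_0 − R_Y·δ_{YY} = R_Y/k. With 1/k = 0.000095 m/kN, R_Y = δ_0 / (δ_{YY} + 1/k) = 0.16749 / (0.002117 + 0.000095) = 75.7 kN.
Vertical equilibrium: R_X = ΣP − R_Y = 216.5 − 75.7 = 140.8 kN.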